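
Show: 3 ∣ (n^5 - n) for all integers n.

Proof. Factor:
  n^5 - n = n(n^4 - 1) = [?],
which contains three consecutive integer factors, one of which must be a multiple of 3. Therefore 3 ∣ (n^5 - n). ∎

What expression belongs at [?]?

(n - 1)n(n + 1)(n^2 + 1)

n^4 - 1 = (n^2 - 1)(n^2 + 1), and n^2 - 1 = (n-1)(n+1).
So n(n^4 - 1) = (n - 1)n(n + 1)(n^2 + 1).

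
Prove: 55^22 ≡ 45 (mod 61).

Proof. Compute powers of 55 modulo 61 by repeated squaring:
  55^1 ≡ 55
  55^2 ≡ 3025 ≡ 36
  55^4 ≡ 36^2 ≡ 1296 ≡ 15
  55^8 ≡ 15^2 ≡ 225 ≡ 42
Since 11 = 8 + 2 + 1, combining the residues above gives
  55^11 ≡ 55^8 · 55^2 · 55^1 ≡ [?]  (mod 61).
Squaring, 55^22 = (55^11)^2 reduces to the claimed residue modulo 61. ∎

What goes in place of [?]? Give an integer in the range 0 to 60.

55^8 · 55^2 · 55^1 ≡ 42 · 36 · 55 = 83160.
83160 mod 61 = 17, so 55^11 ≡ 17 (mod 61).

17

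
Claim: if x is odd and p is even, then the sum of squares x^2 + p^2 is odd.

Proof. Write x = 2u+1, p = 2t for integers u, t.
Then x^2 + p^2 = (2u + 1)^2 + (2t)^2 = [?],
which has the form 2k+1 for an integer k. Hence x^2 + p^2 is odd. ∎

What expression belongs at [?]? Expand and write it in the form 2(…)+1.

Expanding: (2u + 1)^2 + (2t)^2 = 4t^2 + 4u^2 + 4u + 1.
Every term except the constant is even, so this is 2(2t^2 + 2u^2 + 2u) + 1,
and 2t^2 + 2u^2 + 2u ∈ ℤ gives the required form.

2(2t^2 + 2u^2 + 2u) + 1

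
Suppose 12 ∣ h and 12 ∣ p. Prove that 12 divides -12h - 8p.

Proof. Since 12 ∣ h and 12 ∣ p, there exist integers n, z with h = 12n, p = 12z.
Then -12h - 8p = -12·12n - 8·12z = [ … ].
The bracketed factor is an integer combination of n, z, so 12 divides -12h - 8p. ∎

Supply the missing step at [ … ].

12(-12n - 8z)

Each term has a factor of 12: -12·12n - 8·12z = 12·(-12n - 8z).
Since -12n - 8z is an integer, 12 ∣ (-12h - 8p).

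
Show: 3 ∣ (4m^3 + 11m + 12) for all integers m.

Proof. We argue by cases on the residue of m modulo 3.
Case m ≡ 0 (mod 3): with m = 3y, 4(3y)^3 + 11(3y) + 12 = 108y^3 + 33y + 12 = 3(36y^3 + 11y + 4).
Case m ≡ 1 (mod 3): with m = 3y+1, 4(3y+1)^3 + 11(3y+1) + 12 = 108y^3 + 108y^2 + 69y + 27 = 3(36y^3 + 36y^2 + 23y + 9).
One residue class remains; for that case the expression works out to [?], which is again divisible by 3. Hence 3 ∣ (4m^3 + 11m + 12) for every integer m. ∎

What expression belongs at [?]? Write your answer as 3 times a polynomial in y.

The residues treated are {0, 1}, so the missing case is m ≡ 2 (mod 3); write m = 3y+2.
Then 4(3y+2)^3 + 11(3y+2) + 12 = 108y^3 + 216y^2 + 177y + 66 = 3(36y^3 + 72y^2 + 59y + 22).

3(36y^3 + 72y^2 + 59y + 22)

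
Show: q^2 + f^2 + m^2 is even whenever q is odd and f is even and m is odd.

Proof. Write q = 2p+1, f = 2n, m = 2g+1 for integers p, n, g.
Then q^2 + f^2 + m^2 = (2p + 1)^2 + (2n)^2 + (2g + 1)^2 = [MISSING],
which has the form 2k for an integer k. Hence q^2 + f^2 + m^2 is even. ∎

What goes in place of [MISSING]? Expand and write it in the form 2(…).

Expanding: (2p + 1)^2 + (2n)^2 + (2g + 1)^2 = 4g^2 + 4g + 4n^2 + 4p^2 + 4p + 2.
Every term is even; pulling out the factor of 2 gives 2(2g^2 + 2g + 2n^2 + 2p^2 + 2p + 1).

2(2g^2 + 2g + 2n^2 + 2p^2 + 2p + 1)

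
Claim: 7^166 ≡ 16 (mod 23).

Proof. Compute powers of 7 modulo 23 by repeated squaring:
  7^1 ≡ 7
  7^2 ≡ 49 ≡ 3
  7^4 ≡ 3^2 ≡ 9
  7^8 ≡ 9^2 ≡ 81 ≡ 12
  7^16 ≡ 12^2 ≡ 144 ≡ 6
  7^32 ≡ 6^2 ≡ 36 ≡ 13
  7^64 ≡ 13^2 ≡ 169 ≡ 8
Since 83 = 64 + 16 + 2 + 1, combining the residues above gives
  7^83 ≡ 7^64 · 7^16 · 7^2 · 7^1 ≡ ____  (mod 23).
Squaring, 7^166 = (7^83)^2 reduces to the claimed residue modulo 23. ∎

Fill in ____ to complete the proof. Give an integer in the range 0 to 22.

Multiply the listed residues: 8 · 6 · 3 · 7 = 48 → 144 → 1008.
Reducing modulo 23: 1008 = 43·23 + 19, so 7^83 ≡ 19.

19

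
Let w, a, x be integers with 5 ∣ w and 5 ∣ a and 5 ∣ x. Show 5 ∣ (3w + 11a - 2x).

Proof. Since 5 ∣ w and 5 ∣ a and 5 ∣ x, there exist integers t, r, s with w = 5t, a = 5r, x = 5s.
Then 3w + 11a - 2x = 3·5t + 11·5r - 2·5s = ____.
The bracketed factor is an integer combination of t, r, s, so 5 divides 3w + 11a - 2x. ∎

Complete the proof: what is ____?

5(11r - 2s + 3t)

Each term has a factor of 5: 3·5t + 11·5r - 2·5s = 5·(11r - 2s + 3t).
Since 11r - 2s + 3t is an integer, 5 ∣ (3w + 11a - 2x).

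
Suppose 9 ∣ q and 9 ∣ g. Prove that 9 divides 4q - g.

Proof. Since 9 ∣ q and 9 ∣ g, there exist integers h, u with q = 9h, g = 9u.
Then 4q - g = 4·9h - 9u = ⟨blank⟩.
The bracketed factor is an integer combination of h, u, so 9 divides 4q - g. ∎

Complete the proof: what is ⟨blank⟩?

Pull the common 9 out of every term: 4·9h - 9u = 9(4h - u).
4h - u is an integer, which exhibits the divisibility.

9(4h - u)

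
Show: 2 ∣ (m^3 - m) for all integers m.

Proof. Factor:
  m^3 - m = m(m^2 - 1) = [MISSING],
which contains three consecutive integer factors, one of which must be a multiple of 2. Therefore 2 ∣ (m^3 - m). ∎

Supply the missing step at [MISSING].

(m - 1)m(m + 1)

m(m^2 - 1) = m(m - 1)(m + 1) = (m - 1)m(m + 1).
These three factors are consecutive integers, so their product is divisible by 2.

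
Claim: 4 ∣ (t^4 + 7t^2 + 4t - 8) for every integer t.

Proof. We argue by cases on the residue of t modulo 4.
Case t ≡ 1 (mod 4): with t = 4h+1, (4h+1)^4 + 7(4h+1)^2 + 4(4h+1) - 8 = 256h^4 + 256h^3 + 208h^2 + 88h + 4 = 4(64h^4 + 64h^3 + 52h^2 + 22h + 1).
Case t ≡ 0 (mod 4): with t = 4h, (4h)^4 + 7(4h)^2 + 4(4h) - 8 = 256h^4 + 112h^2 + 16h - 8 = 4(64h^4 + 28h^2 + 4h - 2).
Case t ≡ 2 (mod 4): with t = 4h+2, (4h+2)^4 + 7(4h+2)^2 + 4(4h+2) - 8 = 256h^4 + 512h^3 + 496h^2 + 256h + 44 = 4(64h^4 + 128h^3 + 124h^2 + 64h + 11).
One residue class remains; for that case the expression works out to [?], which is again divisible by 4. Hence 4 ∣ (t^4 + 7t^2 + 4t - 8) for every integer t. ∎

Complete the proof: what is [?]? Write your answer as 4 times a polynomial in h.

Only t ≡ 3 (mod 4) is unaccounted for. Put t = 4h+3:
(4h+3)^4 + 7(4h+3)^2 + 4(4h+3) - 8 expands to 256h^4 + 768h^3 + 976h^2 + 616h + 148,
and factoring out 4 leaves 4(64h^4 + 192h^3 + 244h^2 + 154h + 37).

4(64h^4 + 192h^3 + 244h^2 + 154h + 37)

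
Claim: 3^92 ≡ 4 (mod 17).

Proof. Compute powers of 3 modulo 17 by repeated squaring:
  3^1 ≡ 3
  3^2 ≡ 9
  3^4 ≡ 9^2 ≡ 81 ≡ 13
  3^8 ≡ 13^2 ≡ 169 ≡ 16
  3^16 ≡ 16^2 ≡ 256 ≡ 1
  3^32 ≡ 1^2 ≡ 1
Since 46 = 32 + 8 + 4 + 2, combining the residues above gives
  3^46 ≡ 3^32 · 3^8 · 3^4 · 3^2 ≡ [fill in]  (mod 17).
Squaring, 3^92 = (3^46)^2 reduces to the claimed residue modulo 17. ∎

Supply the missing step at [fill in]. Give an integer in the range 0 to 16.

2

3^32 · 3^8 · 3^4 · 3^2 ≡ 1 · 16 · 13 · 9 = 1872.
1872 mod 17 = 2, so 3^46 ≡ 2 (mod 17).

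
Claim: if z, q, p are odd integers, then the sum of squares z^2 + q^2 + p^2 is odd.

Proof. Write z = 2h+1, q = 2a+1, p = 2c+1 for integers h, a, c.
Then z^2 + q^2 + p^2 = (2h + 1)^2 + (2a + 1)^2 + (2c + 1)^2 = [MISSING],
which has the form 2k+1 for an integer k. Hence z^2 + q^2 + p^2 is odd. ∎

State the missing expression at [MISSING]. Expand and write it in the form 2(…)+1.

Expanding: (2h + 1)^2 + (2a + 1)^2 + (2c + 1)^2 = 4a^2 + 4a + 4c^2 + 4c + 4h^2 + 4h + 3.
Every term except the constant is even, so this is 2(2a^2 + 2a + 2c^2 + 2c + 2h^2 + 2h + 1) + 1,
and 2a^2 + 2a + 2c^2 + 2c + 2h^2 + 2h + 1 ∈ ℤ gives the required form.

2(2a^2 + 2a + 2c^2 + 2c + 2h^2 + 2h + 1) + 1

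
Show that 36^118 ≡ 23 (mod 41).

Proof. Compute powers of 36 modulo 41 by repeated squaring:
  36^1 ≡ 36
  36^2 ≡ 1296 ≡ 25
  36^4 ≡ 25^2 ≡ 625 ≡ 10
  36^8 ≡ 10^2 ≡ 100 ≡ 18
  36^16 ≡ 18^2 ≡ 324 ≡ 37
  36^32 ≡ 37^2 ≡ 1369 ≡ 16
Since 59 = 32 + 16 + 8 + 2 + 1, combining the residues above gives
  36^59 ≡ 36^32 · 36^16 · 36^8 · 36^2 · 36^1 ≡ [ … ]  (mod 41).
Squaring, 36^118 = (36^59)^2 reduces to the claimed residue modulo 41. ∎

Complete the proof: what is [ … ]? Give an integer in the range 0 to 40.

8

36^32 · 36^16 · 36^8 · 36^2 · 36^1 ≡ 16 · 37 · 18 · 25 · 36 = 9590400.
9590400 mod 41 = 8, so 36^59 ≡ 8 (mod 41).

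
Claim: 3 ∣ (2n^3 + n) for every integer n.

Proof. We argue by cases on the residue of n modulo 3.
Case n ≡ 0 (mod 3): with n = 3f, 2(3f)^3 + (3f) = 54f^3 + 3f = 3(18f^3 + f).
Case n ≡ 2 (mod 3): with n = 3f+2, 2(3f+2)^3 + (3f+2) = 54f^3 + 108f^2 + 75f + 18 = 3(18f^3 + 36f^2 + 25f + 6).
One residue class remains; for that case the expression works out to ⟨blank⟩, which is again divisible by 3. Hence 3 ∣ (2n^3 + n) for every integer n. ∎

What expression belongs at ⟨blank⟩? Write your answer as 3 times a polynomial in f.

Only n ≡ 1 (mod 3) is unaccounted for. Put n = 3f+1:
2(3f+1)^3 + (3f+1) expands to 54f^3 + 54f^2 + 21f + 3,
and factoring out 3 leaves 3(18f^3 + 18f^2 + 7f + 1).

3(18f^3 + 18f^2 + 7f + 1)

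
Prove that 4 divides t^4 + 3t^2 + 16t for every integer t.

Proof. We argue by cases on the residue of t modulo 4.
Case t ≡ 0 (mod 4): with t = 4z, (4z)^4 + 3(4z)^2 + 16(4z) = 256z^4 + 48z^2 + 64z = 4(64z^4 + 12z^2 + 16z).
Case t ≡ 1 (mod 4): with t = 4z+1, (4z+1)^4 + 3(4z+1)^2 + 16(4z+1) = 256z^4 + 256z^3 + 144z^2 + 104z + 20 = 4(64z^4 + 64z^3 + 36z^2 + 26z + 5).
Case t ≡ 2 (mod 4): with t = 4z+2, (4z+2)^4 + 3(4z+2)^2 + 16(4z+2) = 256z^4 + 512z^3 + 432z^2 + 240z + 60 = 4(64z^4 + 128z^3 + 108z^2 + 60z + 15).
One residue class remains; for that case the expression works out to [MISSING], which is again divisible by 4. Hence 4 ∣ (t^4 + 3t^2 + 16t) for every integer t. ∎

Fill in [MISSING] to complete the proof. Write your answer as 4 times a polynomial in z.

The residues treated are {0, 1, 2}, so the missing case is t ≡ 3 (mod 4); write t = 4z+3.
Then (4z+3)^4 + 3(4z+3)^2 + 16(4z+3) = 256z^4 + 768z^3 + 912z^2 + 568z + 156 = 4(64z^4 + 192z^3 + 228z^2 + 142z + 39).

4(64z^4 + 192z^3 + 228z^2 + 142z + 39)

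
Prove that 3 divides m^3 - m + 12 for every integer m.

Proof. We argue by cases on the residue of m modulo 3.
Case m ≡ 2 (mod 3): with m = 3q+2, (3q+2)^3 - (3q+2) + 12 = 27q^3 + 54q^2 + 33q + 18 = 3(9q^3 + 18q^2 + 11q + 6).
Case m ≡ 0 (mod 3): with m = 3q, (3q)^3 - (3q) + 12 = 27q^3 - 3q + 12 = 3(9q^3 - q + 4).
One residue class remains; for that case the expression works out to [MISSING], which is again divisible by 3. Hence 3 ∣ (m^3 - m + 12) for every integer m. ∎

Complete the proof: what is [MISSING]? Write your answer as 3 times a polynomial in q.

Only m ≡ 1 (mod 3) is unaccounted for. Put m = 3q+1:
(3q+1)^3 - (3q+1) + 12 expands to 27q^3 + 27q^2 + 6q + 12,
and factoring out 3 leaves 3(9q^3 + 9q^2 + 2q + 4).

3(9q^3 + 9q^2 + 2q + 4)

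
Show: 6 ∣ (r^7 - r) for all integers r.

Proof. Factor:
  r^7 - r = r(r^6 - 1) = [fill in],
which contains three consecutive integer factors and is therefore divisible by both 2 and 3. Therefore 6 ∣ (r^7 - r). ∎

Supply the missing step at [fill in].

(r - 1)r(r + 1)(r^4 + r^2 + 1)

r^6 - 1 = (r^2 - 1)(r^4 + r^2 + 1), and r^2 - 1 = (r-1)(r+1).
So r(r^6 - 1) = (r - 1)r(r + 1)(r^4 + r^2 + 1).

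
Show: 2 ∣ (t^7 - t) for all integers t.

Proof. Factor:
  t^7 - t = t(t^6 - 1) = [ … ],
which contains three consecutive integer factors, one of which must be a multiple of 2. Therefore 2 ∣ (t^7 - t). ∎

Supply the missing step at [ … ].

(t - 1)t(t + 1)(t^4 + t^2 + 1)

t^6 - 1 = (t^2 - 1)(t^4 + t^2 + 1), and t^2 - 1 = (t-1)(t+1).
So t(t^6 - 1) = (t - 1)t(t + 1)(t^4 + t^2 + 1).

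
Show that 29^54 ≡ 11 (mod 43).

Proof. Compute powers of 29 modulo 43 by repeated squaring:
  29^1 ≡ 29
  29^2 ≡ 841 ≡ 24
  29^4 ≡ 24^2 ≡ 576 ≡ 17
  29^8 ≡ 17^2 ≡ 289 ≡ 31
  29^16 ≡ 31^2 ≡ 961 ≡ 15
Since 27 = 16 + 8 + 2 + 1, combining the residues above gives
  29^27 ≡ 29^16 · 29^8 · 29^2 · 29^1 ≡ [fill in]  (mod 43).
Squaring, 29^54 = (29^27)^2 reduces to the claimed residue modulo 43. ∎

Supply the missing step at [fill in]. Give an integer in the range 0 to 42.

29^16 · 29^8 · 29^2 · 29^1 ≡ 15 · 31 · 24 · 29 = 323640.
323640 mod 43 = 22, so 29^27 ≡ 22 (mod 43).

22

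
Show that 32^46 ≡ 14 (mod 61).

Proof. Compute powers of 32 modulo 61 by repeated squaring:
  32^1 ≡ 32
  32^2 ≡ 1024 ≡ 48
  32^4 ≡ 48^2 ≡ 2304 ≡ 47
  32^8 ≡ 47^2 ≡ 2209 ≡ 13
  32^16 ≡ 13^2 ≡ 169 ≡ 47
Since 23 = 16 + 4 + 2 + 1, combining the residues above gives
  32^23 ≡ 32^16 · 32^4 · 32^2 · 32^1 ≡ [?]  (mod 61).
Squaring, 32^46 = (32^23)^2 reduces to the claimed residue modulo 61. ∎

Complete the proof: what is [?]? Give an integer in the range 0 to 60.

32^16 · 32^4 · 32^2 · 32^1 ≡ 47 · 47 · 48 · 32 = 3393024.
3393024 mod 61 = 21, so 32^23 ≡ 21 (mod 61).

21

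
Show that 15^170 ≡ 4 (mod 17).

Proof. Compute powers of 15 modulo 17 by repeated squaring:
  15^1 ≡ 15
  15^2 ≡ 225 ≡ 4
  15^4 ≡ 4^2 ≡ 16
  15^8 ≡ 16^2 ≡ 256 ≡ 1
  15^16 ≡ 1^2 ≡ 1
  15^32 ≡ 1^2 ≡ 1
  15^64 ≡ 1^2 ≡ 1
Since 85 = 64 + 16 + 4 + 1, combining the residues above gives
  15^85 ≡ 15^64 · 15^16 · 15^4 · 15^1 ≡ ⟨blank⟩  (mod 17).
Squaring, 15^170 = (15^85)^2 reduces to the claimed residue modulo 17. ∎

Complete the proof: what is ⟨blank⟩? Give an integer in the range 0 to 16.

15^64 · 15^16 · 15^4 · 15^1 ≡ 1 · 1 · 16 · 15 = 240.
240 mod 17 = 2, so 15^85 ≡ 2 (mod 17).

2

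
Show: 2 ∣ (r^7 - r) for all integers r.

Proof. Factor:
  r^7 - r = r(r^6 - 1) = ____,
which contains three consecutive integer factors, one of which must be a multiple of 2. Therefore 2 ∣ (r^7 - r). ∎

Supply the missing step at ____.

r^6 - 1 = (r^2 - 1)(r^4 + r^2 + 1), and r^2 - 1 = (r-1)(r+1).
So r(r^6 - 1) = (r - 1)r(r + 1)(r^4 + r^2 + 1).

(r - 1)r(r + 1)(r^4 + r^2 + 1)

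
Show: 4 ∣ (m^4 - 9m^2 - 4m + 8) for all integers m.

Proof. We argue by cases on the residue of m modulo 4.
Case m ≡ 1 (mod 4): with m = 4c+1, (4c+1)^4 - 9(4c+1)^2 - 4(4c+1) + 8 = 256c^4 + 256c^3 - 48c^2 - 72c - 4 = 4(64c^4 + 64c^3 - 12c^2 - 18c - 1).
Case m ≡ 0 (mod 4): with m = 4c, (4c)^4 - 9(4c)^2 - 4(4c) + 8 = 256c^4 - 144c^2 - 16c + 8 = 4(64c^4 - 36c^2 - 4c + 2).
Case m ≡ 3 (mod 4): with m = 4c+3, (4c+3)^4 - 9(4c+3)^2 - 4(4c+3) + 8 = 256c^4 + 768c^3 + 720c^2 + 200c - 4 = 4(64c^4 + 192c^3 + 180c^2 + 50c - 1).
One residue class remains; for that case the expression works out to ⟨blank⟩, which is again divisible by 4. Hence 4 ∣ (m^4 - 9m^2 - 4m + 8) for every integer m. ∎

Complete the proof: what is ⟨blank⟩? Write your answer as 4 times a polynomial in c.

Only m ≡ 2 (mod 4) is unaccounted for. Put m = 4c+2:
(4c+2)^4 - 9(4c+2)^2 - 4(4c+2) + 8 expands to 256c^4 + 512c^3 + 240c^2 - 32c - 20,
and factoring out 4 leaves 4(64c^4 + 128c^3 + 60c^2 - 8c - 5).

4(64c^4 + 128c^3 + 60c^2 - 8c - 5)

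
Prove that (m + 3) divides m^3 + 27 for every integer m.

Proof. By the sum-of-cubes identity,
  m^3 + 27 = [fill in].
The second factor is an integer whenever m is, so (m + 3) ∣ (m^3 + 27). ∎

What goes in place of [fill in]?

(m + 3)(m^2 - 3m + 9)

Polynomial division of m^3 + 27 by m + 3 leaves remainder 0 and quotient m^2 - 3m + 9.
Hence m^3 + 27 = (m + 3)(m^2 - 3m + 9).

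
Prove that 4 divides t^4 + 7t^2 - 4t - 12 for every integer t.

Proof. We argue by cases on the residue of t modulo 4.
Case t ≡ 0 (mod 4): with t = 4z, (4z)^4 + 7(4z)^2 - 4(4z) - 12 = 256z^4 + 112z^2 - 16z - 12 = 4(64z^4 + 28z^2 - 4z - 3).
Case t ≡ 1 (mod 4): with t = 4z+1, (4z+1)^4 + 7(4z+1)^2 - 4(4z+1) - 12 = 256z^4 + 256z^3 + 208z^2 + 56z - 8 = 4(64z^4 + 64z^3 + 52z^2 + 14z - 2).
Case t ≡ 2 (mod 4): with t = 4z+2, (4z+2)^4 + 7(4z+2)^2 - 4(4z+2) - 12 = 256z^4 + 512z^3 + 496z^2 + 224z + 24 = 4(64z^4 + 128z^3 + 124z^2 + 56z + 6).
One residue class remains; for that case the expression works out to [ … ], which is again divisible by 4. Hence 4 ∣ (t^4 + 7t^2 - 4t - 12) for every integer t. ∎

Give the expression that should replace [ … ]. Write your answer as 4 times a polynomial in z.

Only t ≡ 3 (mod 4) is unaccounted for. Put t = 4z+3:
(4z+3)^4 + 7(4z+3)^2 - 4(4z+3) - 12 expands to 256z^4 + 768z^3 + 976z^2 + 584z + 120,
and factoring out 4 leaves 4(64z^4 + 192z^3 + 244z^2 + 146z + 30).

4(64z^4 + 192z^3 + 244z^2 + 146z + 30)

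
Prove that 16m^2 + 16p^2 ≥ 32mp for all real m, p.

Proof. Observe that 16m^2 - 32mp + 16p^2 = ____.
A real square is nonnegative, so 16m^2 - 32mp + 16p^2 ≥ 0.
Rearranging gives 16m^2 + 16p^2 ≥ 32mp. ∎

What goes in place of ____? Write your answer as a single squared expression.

The leading and trailing coefficients are 4^2 and 4^2, and 32 = 2·4·4, so the trinomial is (4m - 4p)^2.
Hence 16m^2 - 32mp + 16p^2 ≥ 0.

(4m - 4p)^2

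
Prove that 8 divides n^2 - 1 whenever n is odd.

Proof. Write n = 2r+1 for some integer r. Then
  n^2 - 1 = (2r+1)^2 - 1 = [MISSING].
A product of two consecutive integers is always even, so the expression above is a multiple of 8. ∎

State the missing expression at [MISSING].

(2r+1)^2 - 1 = 4r^2 + 4r + 1 - 1 = 4r^2 + 4r = 4r(r+1).
Since r and r+1 are consecutive, r(r+1) is even, and 4·(even) is a multiple of 8.

4r(r + 1)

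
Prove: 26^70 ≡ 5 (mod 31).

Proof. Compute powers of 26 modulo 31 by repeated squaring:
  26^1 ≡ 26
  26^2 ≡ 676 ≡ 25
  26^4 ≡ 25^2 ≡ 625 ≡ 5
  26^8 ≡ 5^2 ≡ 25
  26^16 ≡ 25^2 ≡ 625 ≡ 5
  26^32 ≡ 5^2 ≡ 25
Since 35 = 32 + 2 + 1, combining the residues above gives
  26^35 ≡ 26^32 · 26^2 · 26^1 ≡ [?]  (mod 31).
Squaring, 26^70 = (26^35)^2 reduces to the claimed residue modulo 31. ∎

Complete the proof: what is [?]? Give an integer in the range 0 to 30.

Multiply the listed residues: 25 · 25 · 26 = 625 → 16250.
Reducing modulo 31: 16250 = 524·31 + 6, so 26^35 ≡ 6.

6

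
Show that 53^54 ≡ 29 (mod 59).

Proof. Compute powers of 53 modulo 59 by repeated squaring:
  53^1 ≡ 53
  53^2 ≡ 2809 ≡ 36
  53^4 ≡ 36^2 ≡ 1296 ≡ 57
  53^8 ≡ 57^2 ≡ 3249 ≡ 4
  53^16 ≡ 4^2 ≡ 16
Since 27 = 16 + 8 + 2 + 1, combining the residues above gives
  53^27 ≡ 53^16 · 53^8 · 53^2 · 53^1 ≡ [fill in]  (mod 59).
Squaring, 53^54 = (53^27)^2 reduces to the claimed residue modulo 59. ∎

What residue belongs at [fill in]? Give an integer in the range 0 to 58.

53^16 · 53^8 · 53^2 · 53^1 ≡ 16 · 4 · 36 · 53 = 122112.
122112 mod 59 = 41, so 53^27 ≡ 41 (mod 59).

41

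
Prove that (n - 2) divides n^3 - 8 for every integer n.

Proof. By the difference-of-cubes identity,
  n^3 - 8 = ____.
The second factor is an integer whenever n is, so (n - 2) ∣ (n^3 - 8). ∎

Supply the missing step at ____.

(n - 2)(n^2 + 2n + 4)

a^3 - b^3 = (a - b)(a^2 + ab + b^2). With a = n, b = 2:
n^3 - 8 = (n - 2)(n^2 + 2n + 4).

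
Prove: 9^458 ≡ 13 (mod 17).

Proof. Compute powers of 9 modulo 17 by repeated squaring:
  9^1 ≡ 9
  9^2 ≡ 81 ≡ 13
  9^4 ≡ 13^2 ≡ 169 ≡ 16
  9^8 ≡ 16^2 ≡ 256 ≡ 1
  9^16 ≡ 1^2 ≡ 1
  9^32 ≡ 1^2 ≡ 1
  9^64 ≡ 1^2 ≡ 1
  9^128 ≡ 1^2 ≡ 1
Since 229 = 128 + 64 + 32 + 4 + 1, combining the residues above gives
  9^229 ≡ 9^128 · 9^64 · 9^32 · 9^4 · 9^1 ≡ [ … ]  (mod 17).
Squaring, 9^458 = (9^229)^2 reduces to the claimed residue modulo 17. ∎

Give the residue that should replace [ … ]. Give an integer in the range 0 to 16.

8

9^128 · 9^64 · 9^32 · 9^4 · 9^1 ≡ 1 · 1 · 1 · 16 · 9 = 144.
144 mod 17 = 8, so 9^229 ≡ 8 (mod 17).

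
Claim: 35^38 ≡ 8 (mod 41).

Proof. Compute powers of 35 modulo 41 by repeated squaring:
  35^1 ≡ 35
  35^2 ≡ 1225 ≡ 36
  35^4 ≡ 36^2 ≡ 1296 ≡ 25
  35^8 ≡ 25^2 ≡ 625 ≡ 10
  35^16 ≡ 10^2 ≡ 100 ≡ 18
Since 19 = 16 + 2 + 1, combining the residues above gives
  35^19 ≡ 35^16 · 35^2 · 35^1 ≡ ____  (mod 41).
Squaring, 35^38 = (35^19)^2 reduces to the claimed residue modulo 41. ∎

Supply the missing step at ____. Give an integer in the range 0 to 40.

Multiply the listed residues: 18 · 36 · 35 = 648 → 22680.
Reducing modulo 41: 22680 = 553·41 + 7, so 35^19 ≡ 7.

7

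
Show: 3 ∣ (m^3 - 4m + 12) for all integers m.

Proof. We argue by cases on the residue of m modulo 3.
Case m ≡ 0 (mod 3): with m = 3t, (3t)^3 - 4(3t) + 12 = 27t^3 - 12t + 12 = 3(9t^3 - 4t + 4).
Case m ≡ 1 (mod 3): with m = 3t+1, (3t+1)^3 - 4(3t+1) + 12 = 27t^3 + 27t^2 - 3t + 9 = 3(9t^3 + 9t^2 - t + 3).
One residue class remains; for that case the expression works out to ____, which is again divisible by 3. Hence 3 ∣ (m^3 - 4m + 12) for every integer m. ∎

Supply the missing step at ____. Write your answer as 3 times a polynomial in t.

3(9t^3 + 18t^2 + 8t + 4)

Only m ≡ 2 (mod 3) is unaccounted for. Put m = 3t+2:
(3t+2)^3 - 4(3t+2) + 12 expands to 27t^3 + 54t^2 + 24t + 12,
and factoring out 3 leaves 3(9t^3 + 18t^2 + 8t + 4).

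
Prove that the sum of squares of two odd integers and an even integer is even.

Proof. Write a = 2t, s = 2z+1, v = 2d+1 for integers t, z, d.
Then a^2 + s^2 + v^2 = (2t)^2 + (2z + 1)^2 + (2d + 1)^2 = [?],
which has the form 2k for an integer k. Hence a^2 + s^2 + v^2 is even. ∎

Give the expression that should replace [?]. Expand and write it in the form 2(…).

Expanding: (2t)^2 + (2z + 1)^2 + (2d + 1)^2 = 4d^2 + 4d + 4t^2 + 4z^2 + 4z + 2.
Every term is even; pulling out the factor of 2 gives 2(2d^2 + 2d + 2t^2 + 2z^2 + 2z + 1).

2(2d^2 + 2d + 2t^2 + 2z^2 + 2z + 1)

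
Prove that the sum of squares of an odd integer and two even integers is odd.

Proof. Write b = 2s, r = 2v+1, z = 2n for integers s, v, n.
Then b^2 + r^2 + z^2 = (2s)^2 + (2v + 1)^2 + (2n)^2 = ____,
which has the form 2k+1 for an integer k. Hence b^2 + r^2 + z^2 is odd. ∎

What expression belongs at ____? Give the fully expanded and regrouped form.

Expanding: (2s)^2 + (2v + 1)^2 + (2n)^2 = 4n^2 + 4s^2 + 4v^2 + 4v + 1.
Every term except the constant is even, so this is 2(2n^2 + 2s^2 + 2v^2 + 2v) + 1,
and 2n^2 + 2s^2 + 2v^2 + 2v ∈ ℤ gives the required form.

2(2n^2 + 2s^2 + 2v^2 + 2v) + 1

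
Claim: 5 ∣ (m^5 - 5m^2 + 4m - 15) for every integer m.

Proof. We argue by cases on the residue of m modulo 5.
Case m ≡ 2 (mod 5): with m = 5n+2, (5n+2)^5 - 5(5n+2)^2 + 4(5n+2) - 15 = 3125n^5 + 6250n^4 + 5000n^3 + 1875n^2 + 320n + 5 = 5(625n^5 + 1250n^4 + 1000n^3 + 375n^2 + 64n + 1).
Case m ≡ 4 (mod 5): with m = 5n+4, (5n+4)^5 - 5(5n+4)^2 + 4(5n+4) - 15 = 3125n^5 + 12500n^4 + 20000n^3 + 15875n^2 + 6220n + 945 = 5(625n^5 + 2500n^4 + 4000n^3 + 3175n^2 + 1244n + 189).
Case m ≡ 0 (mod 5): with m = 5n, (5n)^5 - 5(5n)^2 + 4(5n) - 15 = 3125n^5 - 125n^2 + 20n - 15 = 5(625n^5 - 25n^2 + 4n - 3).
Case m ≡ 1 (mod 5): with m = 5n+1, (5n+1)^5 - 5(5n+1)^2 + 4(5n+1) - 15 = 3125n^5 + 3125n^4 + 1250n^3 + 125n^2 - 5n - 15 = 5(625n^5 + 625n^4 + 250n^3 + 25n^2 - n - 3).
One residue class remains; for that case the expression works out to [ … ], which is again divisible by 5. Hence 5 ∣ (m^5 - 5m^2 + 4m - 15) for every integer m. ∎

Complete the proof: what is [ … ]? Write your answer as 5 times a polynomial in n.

5(625n^5 + 1875n^4 + 2250n^3 + 1325n^2 + 379n + 39)

The residues treated are {2, 4, 0, 1}, so the missing case is m ≡ 3 (mod 5); write m = 5n+3.
Then (5n+3)^5 - 5(5n+3)^2 + 4(5n+3) - 15 = 3125n^5 + 9375n^4 + 11250n^3 + 6625n^2 + 1895n + 195 = 5(625n^5 + 1875n^4 + 2250n^3 + 1325n^2 + 379n + 39).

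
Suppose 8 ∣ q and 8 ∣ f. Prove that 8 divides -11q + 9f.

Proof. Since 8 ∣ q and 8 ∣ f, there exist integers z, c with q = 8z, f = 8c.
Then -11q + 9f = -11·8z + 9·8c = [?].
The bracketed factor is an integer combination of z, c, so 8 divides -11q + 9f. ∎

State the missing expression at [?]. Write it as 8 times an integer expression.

Each term has a factor of 8: -11·8z + 9·8c = 8·(9c - 11z).
Since 9c - 11z is an integer, 8 ∣ (-11q + 9f).

8(9c - 11z)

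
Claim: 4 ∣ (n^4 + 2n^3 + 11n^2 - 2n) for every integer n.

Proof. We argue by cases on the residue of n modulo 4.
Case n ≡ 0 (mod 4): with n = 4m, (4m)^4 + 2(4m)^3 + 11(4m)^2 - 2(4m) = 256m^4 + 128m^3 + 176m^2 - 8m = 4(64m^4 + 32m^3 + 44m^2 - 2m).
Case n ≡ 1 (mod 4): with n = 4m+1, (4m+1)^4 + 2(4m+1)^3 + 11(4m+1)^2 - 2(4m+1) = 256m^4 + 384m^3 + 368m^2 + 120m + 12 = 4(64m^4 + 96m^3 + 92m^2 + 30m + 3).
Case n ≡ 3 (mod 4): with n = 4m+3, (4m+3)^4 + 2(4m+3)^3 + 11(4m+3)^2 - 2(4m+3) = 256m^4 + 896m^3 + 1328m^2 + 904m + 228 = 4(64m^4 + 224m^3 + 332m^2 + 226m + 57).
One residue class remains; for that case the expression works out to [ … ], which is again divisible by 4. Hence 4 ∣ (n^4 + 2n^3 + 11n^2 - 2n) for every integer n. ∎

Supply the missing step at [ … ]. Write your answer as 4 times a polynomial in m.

4(64m^4 + 160m^3 + 188m^2 + 98m + 18)

The residues treated are {0, 1, 3}, so the missing case is n ≡ 2 (mod 4); write n = 4m+2.
Then (4m+2)^4 + 2(4m+2)^3 + 11(4m+2)^2 - 2(4m+2) = 256m^4 + 640m^3 + 752m^2 + 392m + 72 = 4(64m^4 + 160m^3 + 188m^2 + 98m + 18).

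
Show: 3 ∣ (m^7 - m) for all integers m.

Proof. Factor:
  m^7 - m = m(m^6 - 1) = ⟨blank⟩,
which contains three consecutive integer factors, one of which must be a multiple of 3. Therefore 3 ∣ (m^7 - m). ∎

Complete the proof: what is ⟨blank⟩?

m^6 - 1 = (m^2 - 1)(m^4 + m^2 + 1), and m^2 - 1 = (m-1)(m+1).
So m(m^6 - 1) = (m - 1)m(m + 1)(m^4 + m^2 + 1).

(m - 1)m(m + 1)(m^4 + m^2 + 1)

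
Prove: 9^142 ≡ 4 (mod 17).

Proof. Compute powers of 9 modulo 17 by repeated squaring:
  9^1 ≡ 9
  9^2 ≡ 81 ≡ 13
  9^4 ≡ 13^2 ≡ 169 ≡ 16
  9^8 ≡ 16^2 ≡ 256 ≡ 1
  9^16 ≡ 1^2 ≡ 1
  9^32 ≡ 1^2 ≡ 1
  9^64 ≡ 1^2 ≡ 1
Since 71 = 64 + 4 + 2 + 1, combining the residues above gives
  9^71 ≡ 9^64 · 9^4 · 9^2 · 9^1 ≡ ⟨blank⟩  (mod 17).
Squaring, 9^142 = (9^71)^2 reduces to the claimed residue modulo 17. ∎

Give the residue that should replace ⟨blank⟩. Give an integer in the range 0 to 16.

2

Multiply the listed residues: 1 · 16 · 13 · 9 = 16 → 208 → 1872.
Reducing modulo 17: 1872 = 110·17 + 2, so 9^71 ≡ 2.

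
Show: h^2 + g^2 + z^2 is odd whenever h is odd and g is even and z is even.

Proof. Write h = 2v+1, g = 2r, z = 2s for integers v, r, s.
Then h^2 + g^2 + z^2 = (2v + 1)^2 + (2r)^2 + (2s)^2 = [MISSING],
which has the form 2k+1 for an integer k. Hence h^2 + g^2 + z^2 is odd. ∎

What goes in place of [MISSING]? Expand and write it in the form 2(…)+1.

(2v + 1)^2 + (2r)^2 + (2s)^2 = 4r^2 + 4s^2 + 4v^2 + 4v + 1
= 2(2r^2 + 2s^2 + 2v^2 + 2v) + 1.
Since 2r^2 + 2s^2 + 2v^2 + 2v is an integer, the sum of squares is of the form 2k+1 for an integer k.

2(2r^2 + 2s^2 + 2v^2 + 2v) + 1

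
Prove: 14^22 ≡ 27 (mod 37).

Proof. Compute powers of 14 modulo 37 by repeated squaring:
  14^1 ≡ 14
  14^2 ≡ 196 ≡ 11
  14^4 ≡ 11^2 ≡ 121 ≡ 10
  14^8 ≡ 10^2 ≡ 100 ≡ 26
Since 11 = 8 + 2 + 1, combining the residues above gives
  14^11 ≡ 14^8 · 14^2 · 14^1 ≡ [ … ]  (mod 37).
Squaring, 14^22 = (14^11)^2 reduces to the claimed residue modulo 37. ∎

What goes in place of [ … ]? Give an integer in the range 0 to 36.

14^8 · 14^2 · 14^1 ≡ 26 · 11 · 14 = 4004.
4004 mod 37 = 8, so 14^11 ≡ 8 (mod 37).

8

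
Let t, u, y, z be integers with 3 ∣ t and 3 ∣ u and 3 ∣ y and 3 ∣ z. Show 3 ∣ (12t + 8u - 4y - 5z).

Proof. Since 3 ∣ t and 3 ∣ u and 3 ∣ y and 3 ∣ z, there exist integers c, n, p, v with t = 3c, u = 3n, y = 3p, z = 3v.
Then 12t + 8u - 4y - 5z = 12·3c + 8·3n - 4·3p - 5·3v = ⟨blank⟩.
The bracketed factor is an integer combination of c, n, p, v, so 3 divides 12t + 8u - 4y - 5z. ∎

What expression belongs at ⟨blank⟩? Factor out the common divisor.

Each term has a factor of 3: 12·3c + 8·3n - 4·3p - 5·3v = 3·(12c + 8n - 4p - 5v).
Since 12c + 8n - 4p - 5v is an integer, 3 ∣ (12t + 8u - 4y - 5z).

3(12c + 8n - 4p - 5v)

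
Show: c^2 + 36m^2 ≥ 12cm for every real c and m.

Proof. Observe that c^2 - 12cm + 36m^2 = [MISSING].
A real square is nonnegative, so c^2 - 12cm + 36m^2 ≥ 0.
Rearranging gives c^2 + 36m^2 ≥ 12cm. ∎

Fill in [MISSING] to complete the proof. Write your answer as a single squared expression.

(c - 6m)^2

c^2 - 12cm + 36m^2 is a perfect-square trinomial: the outer terms are (c)^2 and (6m)^2, and the cross term is -2·c·6m.
So c^2 - 12cm + 36m^2 = (c - 6m)^2 ≥ 0.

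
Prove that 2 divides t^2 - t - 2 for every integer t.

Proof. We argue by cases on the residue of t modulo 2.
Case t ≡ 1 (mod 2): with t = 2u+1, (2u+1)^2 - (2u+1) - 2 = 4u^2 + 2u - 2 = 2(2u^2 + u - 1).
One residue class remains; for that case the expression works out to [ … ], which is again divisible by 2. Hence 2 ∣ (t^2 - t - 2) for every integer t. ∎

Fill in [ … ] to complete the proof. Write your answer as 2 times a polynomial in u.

2(2u^2 - u - 1)

Only t ≡ 0 (mod 2) is unaccounted for. Put t = 2u:
(2u)^2 - (2u) - 2 expands to 4u^2 - 2u - 2,
and factoring out 2 leaves 2(2u^2 - u - 1).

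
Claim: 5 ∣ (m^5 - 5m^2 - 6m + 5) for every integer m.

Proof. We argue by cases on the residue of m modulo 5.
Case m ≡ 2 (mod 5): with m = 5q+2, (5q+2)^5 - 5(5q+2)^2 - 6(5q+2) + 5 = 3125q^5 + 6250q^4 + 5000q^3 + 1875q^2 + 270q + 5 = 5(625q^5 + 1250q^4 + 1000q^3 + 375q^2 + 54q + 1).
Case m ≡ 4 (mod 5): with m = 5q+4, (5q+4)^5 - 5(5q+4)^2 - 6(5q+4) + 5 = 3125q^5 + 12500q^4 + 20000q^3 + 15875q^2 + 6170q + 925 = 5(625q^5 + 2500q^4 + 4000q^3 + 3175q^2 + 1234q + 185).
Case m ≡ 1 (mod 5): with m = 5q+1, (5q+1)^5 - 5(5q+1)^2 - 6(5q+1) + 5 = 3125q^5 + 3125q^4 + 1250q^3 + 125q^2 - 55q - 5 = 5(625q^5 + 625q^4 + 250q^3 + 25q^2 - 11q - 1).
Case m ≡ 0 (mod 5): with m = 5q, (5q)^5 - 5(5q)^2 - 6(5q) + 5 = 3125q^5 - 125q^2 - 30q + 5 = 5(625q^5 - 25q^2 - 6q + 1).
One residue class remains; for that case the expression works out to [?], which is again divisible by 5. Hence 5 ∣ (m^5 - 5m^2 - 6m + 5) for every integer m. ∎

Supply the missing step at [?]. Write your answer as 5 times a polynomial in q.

Only m ≡ 3 (mod 5) is unaccounted for. Put m = 5q+3:
(5q+3)^5 - 5(5q+3)^2 - 6(5q+3) + 5 expands to 3125q^5 + 9375q^4 + 11250q^3 + 6625q^2 + 1845q + 185,
and factoring out 5 leaves 5(625q^5 + 1875q^4 + 2250q^3 + 1325q^2 + 369q + 37).

5(625q^5 + 1875q^4 + 2250q^3 + 1325q^2 + 369q + 37)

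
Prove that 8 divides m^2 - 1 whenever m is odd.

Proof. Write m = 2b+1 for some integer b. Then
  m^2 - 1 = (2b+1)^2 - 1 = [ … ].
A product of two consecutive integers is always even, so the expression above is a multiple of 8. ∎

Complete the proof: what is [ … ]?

4b(b + 1)

(2b+1)^2 - 1 = 4b^2 + 4b + 1 - 1 = 4b^2 + 4b = 4b(b+1).
Since b and b+1 are consecutive, b(b+1) is even, and 4·(even) is a multiple of 8.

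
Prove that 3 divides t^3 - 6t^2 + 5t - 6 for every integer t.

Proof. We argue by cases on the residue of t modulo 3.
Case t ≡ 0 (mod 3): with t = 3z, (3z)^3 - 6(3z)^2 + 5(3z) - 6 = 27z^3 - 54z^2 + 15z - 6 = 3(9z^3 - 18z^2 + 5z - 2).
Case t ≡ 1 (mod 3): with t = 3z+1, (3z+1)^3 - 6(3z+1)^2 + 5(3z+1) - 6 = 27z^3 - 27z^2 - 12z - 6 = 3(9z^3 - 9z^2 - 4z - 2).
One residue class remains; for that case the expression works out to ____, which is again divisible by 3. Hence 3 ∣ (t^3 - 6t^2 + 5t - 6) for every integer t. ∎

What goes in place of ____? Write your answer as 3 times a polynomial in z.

3(9z^3 - 7z - 4)

The residues treated are {0, 1}, so the missing case is t ≡ 2 (mod 3); write t = 3z+2.
Then (3z+2)^3 - 6(3z+2)^2 + 5(3z+2) - 6 = 27z^3 - 21z - 12 = 3(9z^3 - 7z - 4).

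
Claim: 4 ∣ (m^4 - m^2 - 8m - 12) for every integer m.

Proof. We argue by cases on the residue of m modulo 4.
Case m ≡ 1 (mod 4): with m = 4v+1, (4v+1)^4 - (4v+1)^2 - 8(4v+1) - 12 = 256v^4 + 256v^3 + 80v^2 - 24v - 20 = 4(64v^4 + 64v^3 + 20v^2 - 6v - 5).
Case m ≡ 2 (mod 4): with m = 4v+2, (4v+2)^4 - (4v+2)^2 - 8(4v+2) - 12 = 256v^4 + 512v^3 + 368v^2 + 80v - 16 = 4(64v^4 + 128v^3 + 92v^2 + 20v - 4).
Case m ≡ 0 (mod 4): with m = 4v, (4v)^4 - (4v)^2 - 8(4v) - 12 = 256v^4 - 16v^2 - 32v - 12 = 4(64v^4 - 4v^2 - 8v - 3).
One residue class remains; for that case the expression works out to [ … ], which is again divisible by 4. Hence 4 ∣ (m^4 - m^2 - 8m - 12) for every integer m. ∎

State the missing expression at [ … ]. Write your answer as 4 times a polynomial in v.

Only m ≡ 3 (mod 4) is unaccounted for. Put m = 4v+3:
(4v+3)^4 - (4v+3)^2 - 8(4v+3) - 12 expands to 256v^4 + 768v^3 + 848v^2 + 376v + 36,
and factoring out 4 leaves 4(64v^4 + 192v^3 + 212v^2 + 94v + 9).

4(64v^4 + 192v^3 + 212v^2 + 94v + 9)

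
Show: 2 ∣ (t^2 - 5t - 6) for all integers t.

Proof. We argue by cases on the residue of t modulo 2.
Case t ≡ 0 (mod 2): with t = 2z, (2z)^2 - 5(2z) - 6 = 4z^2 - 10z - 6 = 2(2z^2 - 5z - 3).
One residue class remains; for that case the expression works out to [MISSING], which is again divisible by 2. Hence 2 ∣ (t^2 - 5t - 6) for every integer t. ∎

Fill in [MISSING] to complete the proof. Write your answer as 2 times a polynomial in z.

The residues treated are {0}, so the missing case is t ≡ 1 (mod 2); write t = 2z+1.
Then (2z+1)^2 - 5(2z+1) - 6 = 4z^2 - 6z - 10 = 2(2z^2 - 3z - 5).

2(2z^2 - 3z - 5)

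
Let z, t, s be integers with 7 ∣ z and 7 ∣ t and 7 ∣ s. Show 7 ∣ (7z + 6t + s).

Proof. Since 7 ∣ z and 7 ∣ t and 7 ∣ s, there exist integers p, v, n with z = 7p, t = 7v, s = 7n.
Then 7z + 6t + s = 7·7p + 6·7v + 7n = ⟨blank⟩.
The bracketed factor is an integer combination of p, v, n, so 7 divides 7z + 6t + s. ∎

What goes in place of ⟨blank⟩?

7(n + 7p + 6v)

Pull the common 7 out of every term: 7·7p + 6·7v + 7n = 7(n + 7p + 6v).
n + 7p + 6v is an integer, which exhibits the divisibility.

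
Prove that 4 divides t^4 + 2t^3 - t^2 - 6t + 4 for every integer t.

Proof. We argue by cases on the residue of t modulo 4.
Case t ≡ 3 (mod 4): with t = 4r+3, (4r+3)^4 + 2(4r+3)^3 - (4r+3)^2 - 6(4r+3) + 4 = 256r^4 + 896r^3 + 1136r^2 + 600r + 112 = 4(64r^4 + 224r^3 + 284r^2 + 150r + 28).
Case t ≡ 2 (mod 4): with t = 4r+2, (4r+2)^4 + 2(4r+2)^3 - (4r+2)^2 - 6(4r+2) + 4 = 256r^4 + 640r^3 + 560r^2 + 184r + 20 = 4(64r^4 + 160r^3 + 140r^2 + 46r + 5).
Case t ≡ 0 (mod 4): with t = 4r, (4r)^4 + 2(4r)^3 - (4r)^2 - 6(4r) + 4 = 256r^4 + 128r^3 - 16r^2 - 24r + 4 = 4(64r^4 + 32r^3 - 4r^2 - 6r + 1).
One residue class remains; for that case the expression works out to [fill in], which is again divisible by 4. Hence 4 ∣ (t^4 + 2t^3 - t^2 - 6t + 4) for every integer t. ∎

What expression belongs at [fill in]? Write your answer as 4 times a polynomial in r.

Only t ≡ 1 (mod 4) is unaccounted for. Put t = 4r+1:
(4r+1)^4 + 2(4r+1)^3 - (4r+1)^2 - 6(4r+1) + 4 expands to 256r^4 + 384r^3 + 176r^2 + 8r,
and factoring out 4 leaves 4(64r^4 + 96r^3 + 44r^2 + 2r).

4(64r^4 + 96r^3 + 44r^2 + 2r)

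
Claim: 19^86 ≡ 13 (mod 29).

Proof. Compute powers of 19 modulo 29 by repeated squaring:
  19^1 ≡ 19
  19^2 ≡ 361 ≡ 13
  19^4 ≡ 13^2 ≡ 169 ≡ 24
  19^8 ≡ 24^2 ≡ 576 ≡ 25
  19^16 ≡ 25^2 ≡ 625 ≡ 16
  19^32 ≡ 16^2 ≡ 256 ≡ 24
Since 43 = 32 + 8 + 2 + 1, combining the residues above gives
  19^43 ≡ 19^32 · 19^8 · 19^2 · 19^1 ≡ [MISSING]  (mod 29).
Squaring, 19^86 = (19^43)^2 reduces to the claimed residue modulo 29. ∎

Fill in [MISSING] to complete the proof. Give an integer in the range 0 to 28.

Multiply the listed residues: 24 · 25 · 13 · 19 = 600 → 7800 → 148200.
Reducing modulo 29: 148200 = 5110·29 + 10, so 19^43 ≡ 10.

10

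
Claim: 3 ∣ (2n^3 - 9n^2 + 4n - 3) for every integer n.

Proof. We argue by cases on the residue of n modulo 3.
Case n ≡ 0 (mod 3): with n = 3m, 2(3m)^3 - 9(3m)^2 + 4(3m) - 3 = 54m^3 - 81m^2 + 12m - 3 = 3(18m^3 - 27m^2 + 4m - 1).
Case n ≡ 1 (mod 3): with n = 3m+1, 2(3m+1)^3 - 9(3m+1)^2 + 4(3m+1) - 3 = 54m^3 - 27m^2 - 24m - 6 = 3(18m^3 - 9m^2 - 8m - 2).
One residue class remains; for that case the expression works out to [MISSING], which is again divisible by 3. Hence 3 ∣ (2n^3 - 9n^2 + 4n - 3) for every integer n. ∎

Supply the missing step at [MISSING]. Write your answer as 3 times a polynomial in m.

Only n ≡ 2 (mod 3) is unaccounted for. Put n = 3m+2:
2(3m+2)^3 - 9(3m+2)^2 + 4(3m+2) - 3 expands to 54m^3 + 27m^2 - 24m - 15,
and factoring out 3 leaves 3(18m^3 + 9m^2 - 8m - 5).

3(18m^3 + 9m^2 - 8m - 5)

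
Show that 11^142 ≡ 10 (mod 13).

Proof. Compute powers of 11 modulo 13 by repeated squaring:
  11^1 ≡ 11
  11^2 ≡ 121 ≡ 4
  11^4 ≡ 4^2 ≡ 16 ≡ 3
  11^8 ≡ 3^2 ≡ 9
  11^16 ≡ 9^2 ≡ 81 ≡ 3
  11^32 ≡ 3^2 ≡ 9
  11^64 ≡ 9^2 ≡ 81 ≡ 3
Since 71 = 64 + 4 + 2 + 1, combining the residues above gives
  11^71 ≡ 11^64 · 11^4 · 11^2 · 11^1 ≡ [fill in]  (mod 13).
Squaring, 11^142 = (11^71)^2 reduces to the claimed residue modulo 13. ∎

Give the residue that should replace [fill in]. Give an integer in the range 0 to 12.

6

11^64 · 11^4 · 11^2 · 11^1 ≡ 3 · 3 · 4 · 11 = 396.
396 mod 13 = 6, so 11^71 ≡ 6 (mod 13).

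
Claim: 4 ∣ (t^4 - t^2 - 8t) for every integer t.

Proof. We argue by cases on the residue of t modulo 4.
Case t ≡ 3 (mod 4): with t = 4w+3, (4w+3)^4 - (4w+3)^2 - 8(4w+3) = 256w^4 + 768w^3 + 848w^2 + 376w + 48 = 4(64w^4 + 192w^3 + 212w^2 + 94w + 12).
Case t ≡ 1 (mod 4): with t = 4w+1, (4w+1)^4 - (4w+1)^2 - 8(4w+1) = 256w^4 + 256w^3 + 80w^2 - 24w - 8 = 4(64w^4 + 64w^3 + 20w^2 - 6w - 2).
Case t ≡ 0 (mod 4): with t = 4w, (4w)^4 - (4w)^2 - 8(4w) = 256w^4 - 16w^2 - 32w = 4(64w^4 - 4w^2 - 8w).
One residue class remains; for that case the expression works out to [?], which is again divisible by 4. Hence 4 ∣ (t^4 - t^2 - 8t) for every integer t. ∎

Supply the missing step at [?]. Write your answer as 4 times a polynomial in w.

4(64w^4 + 128w^3 + 92w^2 + 20w - 1)

Only t ≡ 2 (mod 4) is unaccounted for. Put t = 4w+2:
(4w+2)^4 - (4w+2)^2 - 8(4w+2) expands to 256w^4 + 512w^3 + 368w^2 + 80w - 4,
and factoring out 4 leaves 4(64w^4 + 128w^3 + 92w^2 + 20w - 1).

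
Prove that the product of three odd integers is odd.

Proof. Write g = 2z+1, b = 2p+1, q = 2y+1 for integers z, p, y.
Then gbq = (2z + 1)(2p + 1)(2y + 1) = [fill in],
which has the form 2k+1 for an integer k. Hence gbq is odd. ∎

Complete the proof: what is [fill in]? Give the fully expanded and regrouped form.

2(4pyz + 2py + 2pz + p + 2yz + y + z) + 1

(2z + 1)(2p + 1)(2y + 1) = 8pyz + 4py + 4pz + 2p + 4yz + 2y + 2z + 1
= 2(4pyz + 2py + 2pz + p + 2yz + y + z) + 1.
Since 4pyz + 2py + 2pz + p + 2yz + y + z is an integer, the product is of the form 2k+1 for an integer k.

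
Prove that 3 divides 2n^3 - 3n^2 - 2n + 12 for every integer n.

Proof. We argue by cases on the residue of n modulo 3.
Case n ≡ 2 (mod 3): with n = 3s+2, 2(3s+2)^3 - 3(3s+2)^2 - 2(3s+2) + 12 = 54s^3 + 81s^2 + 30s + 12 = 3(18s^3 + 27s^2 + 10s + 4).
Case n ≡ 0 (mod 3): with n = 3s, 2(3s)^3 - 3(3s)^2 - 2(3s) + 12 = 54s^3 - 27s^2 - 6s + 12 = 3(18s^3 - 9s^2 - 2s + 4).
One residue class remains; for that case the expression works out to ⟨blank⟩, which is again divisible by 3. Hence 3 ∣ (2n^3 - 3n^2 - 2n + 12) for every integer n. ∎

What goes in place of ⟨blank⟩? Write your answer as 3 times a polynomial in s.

The residues treated are {2, 0}, so the missing case is n ≡ 1 (mod 3); write n = 3s+1.
Then 2(3s+1)^3 - 3(3s+1)^2 - 2(3s+1) + 12 = 54s^3 + 27s^2 - 6s + 9 = 3(18s^3 + 9s^2 - 2s + 3).

3(18s^3 + 9s^2 - 2s + 3)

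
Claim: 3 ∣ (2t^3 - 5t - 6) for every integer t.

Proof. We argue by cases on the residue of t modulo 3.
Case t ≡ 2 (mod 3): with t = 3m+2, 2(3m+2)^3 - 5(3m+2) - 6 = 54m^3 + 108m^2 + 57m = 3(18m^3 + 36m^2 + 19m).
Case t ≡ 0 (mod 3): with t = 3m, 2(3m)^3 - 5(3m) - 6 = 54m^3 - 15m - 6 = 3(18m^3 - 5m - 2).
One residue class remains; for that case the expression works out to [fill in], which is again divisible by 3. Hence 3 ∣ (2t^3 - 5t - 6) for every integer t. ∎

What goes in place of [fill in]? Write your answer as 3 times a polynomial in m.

3(18m^3 + 18m^2 + m - 3)

Only t ≡ 1 (mod 3) is unaccounted for. Put t = 3m+1:
2(3m+1)^3 - 5(3m+1) - 6 expands to 54m^3 + 54m^2 + 3m - 9,
and factoring out 3 leaves 3(18m^3 + 18m^2 + m - 3).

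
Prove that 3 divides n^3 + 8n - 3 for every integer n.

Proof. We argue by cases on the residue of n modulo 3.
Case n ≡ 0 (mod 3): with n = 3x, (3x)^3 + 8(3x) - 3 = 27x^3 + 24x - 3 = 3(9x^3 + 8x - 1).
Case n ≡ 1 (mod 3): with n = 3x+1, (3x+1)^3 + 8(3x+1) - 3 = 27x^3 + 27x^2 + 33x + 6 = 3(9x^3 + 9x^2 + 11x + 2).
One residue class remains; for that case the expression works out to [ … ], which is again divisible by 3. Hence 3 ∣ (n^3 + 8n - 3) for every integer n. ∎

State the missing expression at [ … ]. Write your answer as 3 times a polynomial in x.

The residues treated are {0, 1}, so the missing case is n ≡ 2 (mod 3); write n = 3x+2.
Then (3x+2)^3 + 8(3x+2) - 3 = 27x^3 + 54x^2 + 60x + 21 = 3(9x^3 + 18x^2 + 20x + 7).

3(9x^3 + 18x^2 + 20x + 7)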